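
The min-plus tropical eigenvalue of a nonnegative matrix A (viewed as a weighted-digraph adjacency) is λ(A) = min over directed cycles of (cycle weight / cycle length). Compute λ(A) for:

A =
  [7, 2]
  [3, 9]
λ(A) = 5/2

Enumerate directed cycles and compute their means (weight / length). Sample:
  cycle 0 → 0: weight = 7, length = 1, mean = 7/1 ≈ 7.000
  cycle 1 → 1: weight = 9, length = 1, mean = 9/1 ≈ 9.000
  cycle 0 → 1 → 0: weight = 5, length = 2, mean = 5/2 ≈ 2.500
  cycle 1 → 0 → 1: weight = 5, length = 2, mean = 5/2 ≈ 2.500
Minimum mean = 2.500, attained e.g. along the cycle 0 → 1 → 0 with weight 5 and length 2. So λ(A) = 5/2 = 5/2.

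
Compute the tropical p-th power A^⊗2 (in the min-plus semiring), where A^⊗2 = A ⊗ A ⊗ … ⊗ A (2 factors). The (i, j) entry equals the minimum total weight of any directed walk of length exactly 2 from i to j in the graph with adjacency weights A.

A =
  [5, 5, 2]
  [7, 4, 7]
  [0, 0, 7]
A^⊗2 =
  [2, 2, 7]
  [7, 7, 9]
  [5, 4, 2]

Each entry (A^⊗2)_ij equals the minimum over all length-2 walks i = v_0 → v_1 → … → v_2 = j of Σ_t A[v_t][v_{t+1}]. For example, for (i, j) = (0, 2) we minimise over 3 possible intermediate vertex sequences; the minimum is 7, attained along the walk 0 → 0 → 2.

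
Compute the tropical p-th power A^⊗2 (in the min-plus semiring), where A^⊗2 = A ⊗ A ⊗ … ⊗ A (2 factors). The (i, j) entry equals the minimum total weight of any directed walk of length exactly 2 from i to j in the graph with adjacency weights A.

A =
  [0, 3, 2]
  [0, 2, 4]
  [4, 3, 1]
A^⊗2 =
  [0, 3, 2]
  [0, 3, 2]
  [3, 4, 2]

Each entry (A^⊗2)_ij equals the minimum over all length-2 walks i = v_0 → v_1 → … → v_2 = j of Σ_t A[v_t][v_{t+1}]. For example, for (i, j) = (0, 2) we minimise over 3 possible intermediate vertex sequences; the minimum is 2, attained along the walk 0 → 0 → 2.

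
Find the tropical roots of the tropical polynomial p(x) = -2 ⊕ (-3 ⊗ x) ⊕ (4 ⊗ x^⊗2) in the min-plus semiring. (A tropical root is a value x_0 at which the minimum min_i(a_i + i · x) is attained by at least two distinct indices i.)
Roots: {-7, 1}

Each tropical root is a break point of the lower envelope of the lines y = a_i + i · x (there are 3 lines, with slopes 0, 1, ..., 2). Only the lines that attain the minimum somewhere contribute to roots; other lines are dominated. Here the surviving (envelope) indices are i = 2, i = 1, i = 0.
Intersections between consecutive envelope lines give the roots: for adjacent envelope indices i < j the intersection is x = (a_i − a_j) / (j − i). Reading off the sorted break points: {-7, 1}.
Verification: at each break x_0, at least two indices attain the minimum of min_i(a_i + i · x_0).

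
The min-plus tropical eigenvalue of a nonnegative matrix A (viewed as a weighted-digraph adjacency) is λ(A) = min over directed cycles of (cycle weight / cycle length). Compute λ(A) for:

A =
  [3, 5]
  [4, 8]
λ(A) = 3

Enumerate directed cycles and compute their means (weight / length). Sample:
  cycle 0 → 0: weight = 3, length = 1, mean = 3/1 ≈ 3.000
  cycle 1 → 1: weight = 8, length = 1, mean = 8/1 ≈ 8.000
  cycle 0 → 1 → 0: weight = 9, length = 2, mean = 9/2 ≈ 4.500
  cycle 1 → 0 → 1: weight = 9, length = 2, mean = 9/2 ≈ 4.500
Minimum mean = 3.000, attained e.g. along the cycle 0 → 0 with weight 3 and length 1. So λ(A) = 3/1 = 3.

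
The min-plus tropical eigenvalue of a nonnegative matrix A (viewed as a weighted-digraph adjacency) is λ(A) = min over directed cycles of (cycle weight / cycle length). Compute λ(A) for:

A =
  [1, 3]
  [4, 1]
λ(A) = 1

Enumerate directed cycles and compute their means (weight / length). Sample:
  cycle 0 → 0: weight = 1, length = 1, mean = 1/1 ≈ 1.000
  cycle 1 → 1: weight = 1, length = 1, mean = 1/1 ≈ 1.000
  cycle 0 → 1 → 0: weight = 7, length = 2, mean = 7/2 ≈ 3.500
  cycle 1 → 0 → 1: weight = 7, length = 2, mean = 7/2 ≈ 3.500
Minimum mean = 1.000, attained e.g. along the cycle 0 → 0 with weight 1 and length 1. So λ(A) = 1/1 = 1.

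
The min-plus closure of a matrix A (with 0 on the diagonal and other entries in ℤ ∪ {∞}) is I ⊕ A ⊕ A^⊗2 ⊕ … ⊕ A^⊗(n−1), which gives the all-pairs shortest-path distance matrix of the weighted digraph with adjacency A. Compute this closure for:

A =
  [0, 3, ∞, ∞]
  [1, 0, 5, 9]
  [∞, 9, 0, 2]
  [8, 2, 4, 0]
Closure =
  [0, 3, 8, 10]
  [1, 0, 5, 7]
  [5, 4, 0, 2]
  [3, 2, 4, 0]

This is the Floyd-Warshall all-pairs shortest-path computation. For each intermediate vertex k = 0, 1, …, 3, update dist[i][j] ← min(dist[i][j], dist[i][k] + dist[k][j]). The final matrix gives, for each (i, j), the minimum total weight of any directed path from i to j (possibly empty when i = j).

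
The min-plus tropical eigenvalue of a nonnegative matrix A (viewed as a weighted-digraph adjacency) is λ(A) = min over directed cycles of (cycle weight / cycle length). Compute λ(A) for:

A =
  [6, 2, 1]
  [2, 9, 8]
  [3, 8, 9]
λ(A) = 2

Enumerate directed cycles and compute their means (weight / length). Sample:
  cycle 0 → 0: weight = 6, length = 1, mean = 6/1 ≈ 6.000
  cycle 1 → 1: weight = 9, length = 1, mean = 9/1 ≈ 9.000
  cycle 2 → 2: weight = 9, length = 1, mean = 9/1 ≈ 9.000
  cycle 0 → 1 → 0: weight = 4, length = 2, mean = 4/2 ≈ 2.000
  cycle 0 → 2 → 0: weight = 4, length = 2, mean = 4/2 ≈ 2.000
  cycle 1 → 0 → 1: weight = 4, length = 2, mean = 4/2 ≈ 2.000
Minimum mean = 2.000, attained e.g. along the cycle 0 → 1 → 0 with weight 4 and length 2. So λ(A) = 4/2 = 2.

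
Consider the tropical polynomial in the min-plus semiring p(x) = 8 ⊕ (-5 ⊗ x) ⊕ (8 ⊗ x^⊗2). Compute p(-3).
p(-3) = -8

A tropical monomial a ⊗ x^⊗i evaluates to a + i · x. Evaluating each term at x = -3:
  Term 0 contributes 8 + 0 · -3 = 8
  Term 1 contributes -5 + 1 · -3 = -8
  Term 2 contributes 8 + 2 · -3 = 2
p(-3) = ⊕ of these = min[8, -8, 2] = -8.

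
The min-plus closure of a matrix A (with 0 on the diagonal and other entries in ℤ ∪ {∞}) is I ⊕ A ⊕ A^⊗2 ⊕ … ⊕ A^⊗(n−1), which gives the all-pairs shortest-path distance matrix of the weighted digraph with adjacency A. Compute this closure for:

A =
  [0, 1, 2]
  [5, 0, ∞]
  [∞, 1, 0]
Closure =
  [0, 1, 2]
  [5, 0, 7]
  [6, 1, 0]

This is the Floyd-Warshall all-pairs shortest-path computation. For each intermediate vertex k = 0, 1, …, 2, update dist[i][j] ← min(dist[i][j], dist[i][k] + dist[k][j]). The final matrix gives, for each (i, j), the minimum total weight of any directed path from i to j (possibly empty when i = j).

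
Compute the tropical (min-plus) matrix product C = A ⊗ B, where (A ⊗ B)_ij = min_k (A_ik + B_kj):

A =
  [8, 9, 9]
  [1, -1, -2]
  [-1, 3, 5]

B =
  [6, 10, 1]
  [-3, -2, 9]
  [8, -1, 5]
A ⊗ B =
  [6, 7, 9]
  [-4, -3, 2]
  [0, 1, 0]

Apply the min-plus product entry-by-entry:
  C[0][0] = min over k of (A[0][0] + B[0][0] = 8 + 6 = 14, A[0][1] + B[1][0] = 9 + -3 = 6, A[0][2] + B[2][0] = 9 + 8 = 17) = 6 (attained at k = 1)
  C[0][1] = min over k of (A[0][0] + B[0][1] = 8 + 10 = 18, A[0][1] + B[1][1] = 9 + -2 = 7, A[0][2] + B[2][1] = 9 + -1 = 8) = 7 (attained at k = 1)
  C[0][2] = min over k of (A[0][0] + B[0][2] = 8 + 1 = 9, A[0][1] + B[1][2] = 9 + 9 = 18, A[0][2] + B[2][2] = 9 + 5 = 14) = 9 (attained at k = 0)
  C[1][0] = min over k of (A[1][0] + B[0][0] = 1 + 6 = 7, A[1][1] + B[1][0] = -1 + -3 = -4, A[1][2] + B[2][0] = -2 + 8 = 6) = -4 (attained at k = 1)
  C[1][1] = min over k of (A[1][0] + B[0][1] = 1 + 10 = 11, A[1][1] + B[1][1] = -1 + -2 = -3, A[1][2] + B[2][1] = -2 + -1 = -3) = -3 (attained at k = 1)
  C[1][2] = min over k of (A[1][0] + B[0][2] = 1 + 1 = 2, A[1][1] + B[1][2] = -1 + 9 = 8, A[1][2] + B[2][2] = -2 + 5 = 3) = 2 (attained at k = 0)
  C[2][0] = min over k of (A[2][0] + B[0][0] = -1 + 6 = 5, A[2][1] + B[1][0] = 3 + -3 = 0, A[2][2] + B[2][0] = 5 + 8 = 13) = 0 (attained at k = 1)
  C[2][1] = min over k of (A[2][0] + B[0][1] = -1 + 10 = 9, A[2][1] + B[1][1] = 3 + -2 = 1, A[2][2] + B[2][1] = 5 + -1 = 4) = 1 (attained at k = 1)
  C[2][2] = min over k of (A[2][0] + B[0][2] = -1 + 1 = 0, A[2][1] + B[1][2] = 3 + 9 = 12, A[2][2] + B[2][2] = 5 + 5 = 10) = 0 (attained at k = 0)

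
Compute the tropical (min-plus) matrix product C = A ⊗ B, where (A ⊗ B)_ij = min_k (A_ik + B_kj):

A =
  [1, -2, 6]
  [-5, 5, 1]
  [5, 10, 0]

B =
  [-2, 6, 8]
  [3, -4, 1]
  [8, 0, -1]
A ⊗ B =
  [-1, -6, -1]
  [-7, 1, 0]
  [3, 0, -1]

Apply the min-plus product entry-by-entry:
  C[0][0] = min over k of (A[0][0] + B[0][0] = 1 + -2 = -1, A[0][1] + B[1][0] = -2 + 3 = 1, A[0][2] + B[2][0] = 6 + 8 = 14) = -1 (attained at k = 0)
  C[0][1] = min over k of (A[0][0] + B[0][1] = 1 + 6 = 7, A[0][1] + B[1][1] = -2 + -4 = -6, A[0][2] + B[2][1] = 6 + 0 = 6) = -6 (attained at k = 1)
  C[0][2] = min over k of (A[0][0] + B[0][2] = 1 + 8 = 9, A[0][1] + B[1][2] = -2 + 1 = -1, A[0][2] + B[2][2] = 6 + -1 = 5) = -1 (attained at k = 1)
  C[1][0] = min over k of (A[1][0] + B[0][0] = -5 + -2 = -7, A[1][1] + B[1][0] = 5 + 3 = 8, A[1][2] + B[2][0] = 1 + 8 = 9) = -7 (attained at k = 0)
  C[1][1] = min over k of (A[1][0] + B[0][1] = -5 + 6 = 1, A[1][1] + B[1][1] = 5 + -4 = 1, A[1][2] + B[2][1] = 1 + 0 = 1) = 1 (attained at k = 0)
  C[1][2] = min over k of (A[1][0] + B[0][2] = -5 + 8 = 3, A[1][1] + B[1][2] = 5 + 1 = 6, A[1][2] + B[2][2] = 1 + -1 = 0) = 0 (attained at k = 2)
  C[2][0] = min over k of (A[2][0] + B[0][0] = 5 + -2 = 3, A[2][1] + B[1][0] = 10 + 3 = 13, A[2][2] + B[2][0] = 0 + 8 = 8) = 3 (attained at k = 0)
  C[2][1] = min over k of (A[2][0] + B[0][1] = 5 + 6 = 11, A[2][1] + B[1][1] = 10 + -4 = 6, A[2][2] + B[2][1] = 0 + 0 = 0) = 0 (attained at k = 2)
  C[2][2] = min over k of (A[2][0] + B[0][2] = 5 + 8 = 13, A[2][1] + B[1][2] = 10 + 1 = 11, A[2][2] + B[2][2] = 0 + -1 = -1) = -1 (attained at k = 2)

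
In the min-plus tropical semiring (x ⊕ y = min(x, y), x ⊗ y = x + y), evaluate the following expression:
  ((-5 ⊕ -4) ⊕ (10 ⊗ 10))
((-5 ⊕ -4) ⊕ (10 ⊗ 10)) = -5

Expand innermost to outermost. Recall ⊕ takes the minimum of its arguments and ⊗ takes their sum. Working out the expression ((-5 ⊕ -4) ⊕ (10 ⊗ 10)) gives -5.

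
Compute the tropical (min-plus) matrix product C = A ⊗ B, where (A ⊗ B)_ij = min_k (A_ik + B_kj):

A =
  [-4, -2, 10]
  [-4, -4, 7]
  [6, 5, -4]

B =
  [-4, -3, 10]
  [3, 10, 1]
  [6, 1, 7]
A ⊗ B =
  [-8, -7, -1]
  [-8, -7, -3]
  [2, -3, 3]

Apply the min-plus product entry-by-entry:
  C[0][0] = min over k of (A[0][0] + B[0][0] = -4 + -4 = -8, A[0][1] + B[1][0] = -2 + 3 = 1, A[0][2] + B[2][0] = 10 + 6 = 16) = -8 (attained at k = 0)
  C[0][1] = min over k of (A[0][0] + B[0][1] = -4 + -3 = -7, A[0][1] + B[1][1] = -2 + 10 = 8, A[0][2] + B[2][1] = 10 + 1 = 11) = -7 (attained at k = 0)
  C[0][2] = min over k of (A[0][0] + B[0][2] = -4 + 10 = 6, A[0][1] + B[1][2] = -2 + 1 = -1, A[0][2] + B[2][2] = 10 + 7 = 17) = -1 (attained at k = 1)
  C[1][0] = min over k of (A[1][0] + B[0][0] = -4 + -4 = -8, A[1][1] + B[1][0] = -4 + 3 = -1, A[1][2] + B[2][0] = 7 + 6 = 13) = -8 (attained at k = 0)
  C[1][1] = min over k of (A[1][0] + B[0][1] = -4 + -3 = -7, A[1][1] + B[1][1] = -4 + 10 = 6, A[1][2] + B[2][1] = 7 + 1 = 8) = -7 (attained at k = 0)
  C[1][2] = min over k of (A[1][0] + B[0][2] = -4 + 10 = 6, A[1][1] + B[1][2] = -4 + 1 = -3, A[1][2] + B[2][2] = 7 + 7 = 14) = -3 (attained at k = 1)
  C[2][0] = min over k of (A[2][0] + B[0][0] = 6 + -4 = 2, A[2][1] + B[1][0] = 5 + 3 = 8, A[2][2] + B[2][0] = -4 + 6 = 2) = 2 (attained at k = 0)
  C[2][1] = min over k of (A[2][0] + B[0][1] = 6 + -3 = 3, A[2][1] + B[1][1] = 5 + 10 = 15, A[2][2] + B[2][1] = -4 + 1 = -3) = -3 (attained at k = 2)
  C[2][2] = min over k of (A[2][0] + B[0][2] = 6 + 10 = 16, A[2][1] + B[1][2] = 5 + 1 = 6, A[2][2] + B[2][2] = -4 + 7 = 3) = 3 (attained at k = 2)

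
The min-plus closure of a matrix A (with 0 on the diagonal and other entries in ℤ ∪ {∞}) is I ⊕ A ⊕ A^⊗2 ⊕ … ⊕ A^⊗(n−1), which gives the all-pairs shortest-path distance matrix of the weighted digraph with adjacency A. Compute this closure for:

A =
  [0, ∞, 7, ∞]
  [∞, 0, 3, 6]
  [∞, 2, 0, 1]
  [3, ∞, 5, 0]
Closure =
  [0, 9, 7, 8]
  [7, 0, 3, 4]
  [4, 2, 0, 1]
  [3, 7, 5, 0]

This is the Floyd-Warshall all-pairs shortest-path computation. For each intermediate vertex k = 0, 1, …, 3, update dist[i][j] ← min(dist[i][j], dist[i][k] + dist[k][j]). The final matrix gives, for each (i, j), the minimum total weight of any directed path from i to j (possibly empty when i = j).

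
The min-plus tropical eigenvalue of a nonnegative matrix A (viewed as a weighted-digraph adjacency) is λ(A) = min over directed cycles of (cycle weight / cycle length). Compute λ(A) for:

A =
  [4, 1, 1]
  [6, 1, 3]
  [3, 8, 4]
λ(A) = 1

Enumerate directed cycles and compute their means (weight / length). Sample:
  cycle 0 → 0: weight = 4, length = 1, mean = 4/1 ≈ 4.000
  cycle 1 → 1: weight = 1, length = 1, mean = 1/1 ≈ 1.000
  cycle 2 → 2: weight = 4, length = 1, mean = 4/1 ≈ 4.000
  cycle 0 → 1 → 0: weight = 7, length = 2, mean = 7/2 ≈ 3.500
  cycle 0 → 2 → 0: weight = 4, length = 2, mean = 4/2 ≈ 2.000
  cycle 1 → 0 → 1: weight = 7, length = 2, mean = 7/2 ≈ 3.500
Minimum mean = 1.000, attained e.g. along the cycle 1 → 1 with weight 1 and length 1. So λ(A) = 1/1 = 1.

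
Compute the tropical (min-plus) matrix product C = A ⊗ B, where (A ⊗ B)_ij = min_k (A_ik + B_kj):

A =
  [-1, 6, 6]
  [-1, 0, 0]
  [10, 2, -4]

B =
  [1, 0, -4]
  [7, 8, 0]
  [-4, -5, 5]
A ⊗ B =
  [0, -1, -5]
  [-4, -5, -5]
  [-8, -9, 1]

Apply the min-plus product entry-by-entry:
  C[0][0] = min over k of (A[0][0] + B[0][0] = -1 + 1 = 0, A[0][1] + B[1][0] = 6 + 7 = 13, A[0][2] + B[2][0] = 6 + -4 = 2) = 0 (attained at k = 0)
  C[0][1] = min over k of (A[0][0] + B[0][1] = -1 + 0 = -1, A[0][1] + B[1][1] = 6 + 8 = 14, A[0][2] + B[2][1] = 6 + -5 = 1) = -1 (attained at k = 0)
  C[0][2] = min over k of (A[0][0] + B[0][2] = -1 + -4 = -5, A[0][1] + B[1][2] = 6 + 0 = 6, A[0][2] + B[2][2] = 6 + 5 = 11) = -5 (attained at k = 0)
  C[1][0] = min over k of (A[1][0] + B[0][0] = -1 + 1 = 0, A[1][1] + B[1][0] = 0 + 7 = 7, A[1][2] + B[2][0] = 0 + -4 = -4) = -4 (attained at k = 2)
  C[1][1] = min over k of (A[1][0] + B[0][1] = -1 + 0 = -1, A[1][1] + B[1][1] = 0 + 8 = 8, A[1][2] + B[2][1] = 0 + -5 = -5) = -5 (attained at k = 2)
  C[1][2] = min over k of (A[1][0] + B[0][2] = -1 + -4 = -5, A[1][1] + B[1][2] = 0 + 0 = 0, A[1][2] + B[2][2] = 0 + 5 = 5) = -5 (attained at k = 0)
  C[2][0] = min over k of (A[2][0] + B[0][0] = 10 + 1 = 11, A[2][1] + B[1][0] = 2 + 7 = 9, A[2][2] + B[2][0] = -4 + -4 = -8) = -8 (attained at k = 2)
  C[2][1] = min over k of (A[2][0] + B[0][1] = 10 + 0 = 10, A[2][1] + B[1][1] = 2 + 8 = 10, A[2][2] + B[2][1] = -4 + -5 = -9) = -9 (attained at k = 2)
  C[2][2] = min over k of (A[2][0] + B[0][2] = 10 + -4 = 6, A[2][1] + B[1][2] = 2 + 0 = 2, A[2][2] + B[2][2] = -4 + 5 = 1) = 1 (attained at k = 2)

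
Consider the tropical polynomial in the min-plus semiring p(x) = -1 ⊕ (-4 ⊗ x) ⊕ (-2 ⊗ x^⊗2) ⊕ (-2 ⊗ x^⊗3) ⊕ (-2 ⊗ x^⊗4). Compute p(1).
p(1) = -3

A tropical monomial a ⊗ x^⊗i evaluates to a + i · x. Evaluating each term at x = 1:
  Term 0 contributes -1 + 0 · 1 = -1
  Term 1 contributes -4 + 1 · 1 = -3
  Term 2 contributes -2 + 2 · 1 = 0
  Term 3 contributes -2 + 3 · 1 = 1
  Term 4 contributes -2 + 4 · 1 = 2
p(1) = ⊕ of these = min[-1, -3, 0, 1, 2] = -3.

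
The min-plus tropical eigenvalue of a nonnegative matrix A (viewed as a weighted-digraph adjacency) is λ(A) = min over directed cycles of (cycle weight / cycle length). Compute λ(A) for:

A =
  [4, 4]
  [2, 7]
λ(A) = 3

Enumerate directed cycles and compute their means (weight / length). Sample:
  cycle 0 → 0: weight = 4, length = 1, mean = 4/1 ≈ 4.000
  cycle 1 → 1: weight = 7, length = 1, mean = 7/1 ≈ 7.000
  cycle 0 → 1 → 0: weight = 6, length = 2, mean = 6/2 ≈ 3.000
  cycle 1 → 0 → 1: weight = 6, length = 2, mean = 6/2 ≈ 3.000
Minimum mean = 3.000, attained e.g. along the cycle 0 → 1 → 0 with weight 6 and length 2. So λ(A) = 6/2 = 3.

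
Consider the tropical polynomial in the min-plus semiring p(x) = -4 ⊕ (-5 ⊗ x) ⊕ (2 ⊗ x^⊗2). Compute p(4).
p(4) = -4

A tropical monomial a ⊗ x^⊗i evaluates to a + i · x. Evaluating each term at x = 4:
  Term 0 contributes -4 + 0 · 4 = -4
  Term 1 contributes -5 + 1 · 4 = -1
  Term 2 contributes 2 + 2 · 4 = 10
p(4) = ⊕ of these = min[-4, -1, 10] = -4.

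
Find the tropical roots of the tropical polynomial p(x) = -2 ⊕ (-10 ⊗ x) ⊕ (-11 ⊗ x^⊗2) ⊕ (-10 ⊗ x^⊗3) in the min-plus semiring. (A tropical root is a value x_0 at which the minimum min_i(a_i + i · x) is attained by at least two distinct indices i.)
Roots: {-1, 1, 8}

Each tropical root is a break point of the lower envelope of the lines y = a_i + i · x (there are 4 lines, with slopes 0, 1, ..., 3). Only the lines that attain the minimum somewhere contribute to roots; other lines are dominated. Here the surviving (envelope) indices are i = 3, i = 2, i = 1, i = 0.
Intersections between consecutive envelope lines give the roots: for adjacent envelope indices i < j the intersection is x = (a_i − a_j) / (j − i). Reading off the sorted break points: {-1, 1, 8}.
Verification: at each break x_0, at least two indices attain the minimum of min_i(a_i + i · x_0).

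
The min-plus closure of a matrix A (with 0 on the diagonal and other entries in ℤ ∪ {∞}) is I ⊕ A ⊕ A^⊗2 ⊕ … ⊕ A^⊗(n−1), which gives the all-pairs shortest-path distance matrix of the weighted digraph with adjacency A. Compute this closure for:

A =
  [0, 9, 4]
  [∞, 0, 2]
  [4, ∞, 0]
Closure =
  [0, 9, 4]
  [6, 0, 2]
  [4, 13, 0]

This is the Floyd-Warshall all-pairs shortest-path computation. For each intermediate vertex k = 0, 1, …, 2, update dist[i][j] ← min(dist[i][j], dist[i][k] + dist[k][j]). The final matrix gives, for each (i, j), the minimum total weight of any directed path from i to j (possibly empty when i = j).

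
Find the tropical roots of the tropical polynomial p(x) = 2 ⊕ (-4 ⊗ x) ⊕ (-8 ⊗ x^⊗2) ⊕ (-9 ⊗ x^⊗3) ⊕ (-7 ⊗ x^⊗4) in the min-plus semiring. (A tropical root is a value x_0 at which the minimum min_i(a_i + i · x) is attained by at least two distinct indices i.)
Roots: {-2, 1, 4, 6}

Each tropical root is a break point of the lower envelope of the lines y = a_i + i · x (there are 5 lines, with slopes 0, 1, ..., 4). Only the lines that attain the minimum somewhere contribute to roots; other lines are dominated. Here the surviving (envelope) indices are i = 4, i = 3, i = 2, i = 1, i = 0.
Intersections between consecutive envelope lines give the roots: for adjacent envelope indices i < j the intersection is x = (a_i − a_j) / (j − i). Reading off the sorted break points: {-2, 1, 4, 6}.
Verification: at each break x_0, at least two indices attain the minimum of min_i(a_i + i · x_0).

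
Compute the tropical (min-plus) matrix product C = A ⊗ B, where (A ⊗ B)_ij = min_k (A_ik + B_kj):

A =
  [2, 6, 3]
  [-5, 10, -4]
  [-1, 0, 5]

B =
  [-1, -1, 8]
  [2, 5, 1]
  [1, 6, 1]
A ⊗ B =
  [1, 1, 4]
  [-6, -6, -3]
  [-2, -2, 1]

Apply the min-plus product entry-by-entry:
  C[0][0] = min over k of (A[0][0] + B[0][0] = 2 + -1 = 1, A[0][1] + B[1][0] = 6 + 2 = 8, A[0][2] + B[2][0] = 3 + 1 = 4) = 1 (attained at k = 0)
  C[0][1] = min over k of (A[0][0] + B[0][1] = 2 + -1 = 1, A[0][1] + B[1][1] = 6 + 5 = 11, A[0][2] + B[2][1] = 3 + 6 = 9) = 1 (attained at k = 0)
  C[0][2] = min over k of (A[0][0] + B[0][2] = 2 + 8 = 10, A[0][1] + B[1][2] = 6 + 1 = 7, A[0][2] + B[2][2] = 3 + 1 = 4) = 4 (attained at k = 2)
  C[1][0] = min over k of (A[1][0] + B[0][0] = -5 + -1 = -6, A[1][1] + B[1][0] = 10 + 2 = 12, A[1][2] + B[2][0] = -4 + 1 = -3) = -6 (attained at k = 0)
  C[1][1] = min over k of (A[1][0] + B[0][1] = -5 + -1 = -6, A[1][1] + B[1][1] = 10 + 5 = 15, A[1][2] + B[2][1] = -4 + 6 = 2) = -6 (attained at k = 0)
  C[1][2] = min over k of (A[1][0] + B[0][2] = -5 + 8 = 3, A[1][1] + B[1][2] = 10 + 1 = 11, A[1][2] + B[2][2] = -4 + 1 = -3) = -3 (attained at k = 2)
  C[2][0] = min over k of (A[2][0] + B[0][0] = -1 + -1 = -2, A[2][1] + B[1][0] = 0 + 2 = 2, A[2][2] + B[2][0] = 5 + 1 = 6) = -2 (attained at k = 0)
  C[2][1] = min over k of (A[2][0] + B[0][1] = -1 + -1 = -2, A[2][1] + B[1][1] = 0 + 5 = 5, A[2][2] + B[2][1] = 5 + 6 = 11) = -2 (attained at k = 0)
  C[2][2] = min over k of (A[2][0] + B[0][2] = -1 + 8 = 7, A[2][1] + B[1][2] = 0 + 1 = 1, A[2][2] + B[2][2] = 5 + 1 = 6) = 1 (attained at k = 1)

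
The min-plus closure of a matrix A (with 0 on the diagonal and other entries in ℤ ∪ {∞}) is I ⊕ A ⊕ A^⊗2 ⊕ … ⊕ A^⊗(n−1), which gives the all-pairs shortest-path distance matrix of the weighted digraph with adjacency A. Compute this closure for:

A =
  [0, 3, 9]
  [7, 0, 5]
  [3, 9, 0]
Closure =
  [0, 3, 8]
  [7, 0, 5]
  [3, 6, 0]

This is the Floyd-Warshall all-pairs shortest-path computation. For each intermediate vertex k = 0, 1, …, 2, update dist[i][j] ← min(dist[i][j], dist[i][k] + dist[k][j]). The final matrix gives, for each (i, j), the minimum total weight of any directed path from i to j (possibly empty when i = j).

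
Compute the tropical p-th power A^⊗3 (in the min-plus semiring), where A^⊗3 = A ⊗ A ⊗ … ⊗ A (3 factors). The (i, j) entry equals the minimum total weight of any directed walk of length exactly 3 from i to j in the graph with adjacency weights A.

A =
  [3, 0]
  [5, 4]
A^⊗3 =
  [8, 5]
  [10, 8]

Each entry (A^⊗3)_ij equals the minimum over all length-3 walks i = v_0 → v_1 → … → v_3 = j of Σ_t A[v_t][v_{t+1}]. For example, for (i, j) = (0, 1) we minimise over 4 possible intermediate vertex sequences; the minimum is 5, attained along the walk 0 → 1 → 0 → 1.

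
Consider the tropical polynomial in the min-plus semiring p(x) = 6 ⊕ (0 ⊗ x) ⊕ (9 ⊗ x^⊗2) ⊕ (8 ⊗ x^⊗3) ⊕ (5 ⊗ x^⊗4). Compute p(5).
p(5) = 5

A tropical monomial a ⊗ x^⊗i evaluates to a + i · x. Evaluating each term at x = 5:
  Term 0 contributes 6 + 0 · 5 = 6
  Term 1 contributes 0 + 1 · 5 = 5
  Term 2 contributes 9 + 2 · 5 = 19
  Term 3 contributes 8 + 3 · 5 = 23
  Term 4 contributes 5 + 4 · 5 = 25
p(5) = ⊕ of these = min[6, 5, 19, 23, 25] = 5.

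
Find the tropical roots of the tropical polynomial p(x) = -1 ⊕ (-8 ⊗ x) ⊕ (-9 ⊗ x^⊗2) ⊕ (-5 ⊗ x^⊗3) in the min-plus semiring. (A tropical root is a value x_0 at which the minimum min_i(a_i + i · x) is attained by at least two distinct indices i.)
Roots: {-4, 1, 7}

Each tropical root is a break point of the lower envelope of the lines y = a_i + i · x (there are 4 lines, with slopes 0, 1, ..., 3). Only the lines that attain the minimum somewhere contribute to roots; other lines are dominated. Here the surviving (envelope) indices are i = 3, i = 2, i = 1, i = 0.
Intersections between consecutive envelope lines give the roots: for adjacent envelope indices i < j the intersection is x = (a_i − a_j) / (j − i). Reading off the sorted break points: {-4, 1, 7}.
Verification: at each break x_0, at least two indices attain the minimum of min_i(a_i + i · x_0).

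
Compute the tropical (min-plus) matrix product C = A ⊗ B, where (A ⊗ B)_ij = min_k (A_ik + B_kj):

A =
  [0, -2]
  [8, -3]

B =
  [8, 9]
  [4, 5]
A ⊗ B =
  [2, 3]
  [1, 2]

Apply the min-plus product entry-by-entry:
  C[0][0] = min over k of (A[0][0] + B[0][0] = 0 + 8 = 8, A[0][1] + B[1][0] = -2 + 4 = 2) = 2 (attained at k = 1)
  C[0][1] = min over k of (A[0][0] + B[0][1] = 0 + 9 = 9, A[0][1] + B[1][1] = -2 + 5 = 3) = 3 (attained at k = 1)
  C[1][0] = min over k of (A[1][0] + B[0][0] = 8 + 8 = 16, A[1][1] + B[1][0] = -3 + 4 = 1) = 1 (attained at k = 1)
  C[1][1] = min over k of (A[1][0] + B[0][1] = 8 + 9 = 17, A[1][1] + B[1][1] = -3 + 5 = 2) = 2 (attained at k = 1)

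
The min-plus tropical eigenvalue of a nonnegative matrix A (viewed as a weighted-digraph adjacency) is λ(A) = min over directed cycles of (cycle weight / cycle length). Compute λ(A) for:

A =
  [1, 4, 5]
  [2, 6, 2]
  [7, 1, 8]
λ(A) = 1

Enumerate directed cycles and compute their means (weight / length). Sample:
  cycle 0 → 0: weight = 1, length = 1, mean = 1/1 ≈ 1.000
  cycle 1 → 1: weight = 6, length = 1, mean = 6/1 ≈ 6.000
  cycle 2 → 2: weight = 8, length = 1, mean = 8/1 ≈ 8.000
  cycle 0 → 1 → 0: weight = 6, length = 2, mean = 6/2 ≈ 3.000
  cycle 0 → 2 → 0: weight = 12, length = 2, mean = 12/2 ≈ 6.000
  cycle 1 → 0 → 1: weight = 6, length = 2, mean = 6/2 ≈ 3.000
Minimum mean = 1.000, attained e.g. along the cycle 0 → 0 with weight 1 and length 1. So λ(A) = 1/1 = 1.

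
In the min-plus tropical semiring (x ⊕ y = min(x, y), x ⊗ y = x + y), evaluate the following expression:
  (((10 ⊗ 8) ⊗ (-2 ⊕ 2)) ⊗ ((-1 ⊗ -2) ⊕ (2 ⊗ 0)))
(((10 ⊗ 8) ⊗ (-2 ⊕ 2)) ⊗ ((-1 ⊗ -2) ⊕ (2 ⊗ 0))) = 13

Expand innermost to outermost. Recall ⊕ takes the minimum of its arguments and ⊗ takes their sum. Working out the expression (((10 ⊗ 8) ⊗ (-2 ⊕ 2)) ⊗ ((-1 ⊗ -2) ⊕ (2 ⊗ 0))) gives 13.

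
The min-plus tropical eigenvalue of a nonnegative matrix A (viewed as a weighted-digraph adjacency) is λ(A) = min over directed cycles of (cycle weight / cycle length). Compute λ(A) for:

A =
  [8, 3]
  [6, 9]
λ(A) = 9/2

Enumerate directed cycles and compute their means (weight / length). Sample:
  cycle 0 → 0: weight = 8, length = 1, mean = 8/1 ≈ 8.000
  cycle 1 → 1: weight = 9, length = 1, mean = 9/1 ≈ 9.000
  cycle 0 → 1 → 0: weight = 9, length = 2, mean = 9/2 ≈ 4.500
  cycle 1 → 0 → 1: weight = 9, length = 2, mean = 9/2 ≈ 4.500
Minimum mean = 4.500, attained e.g. along the cycle 0 → 1 → 0 with weight 9 and length 2. So λ(A) = 9/2 = 9/2.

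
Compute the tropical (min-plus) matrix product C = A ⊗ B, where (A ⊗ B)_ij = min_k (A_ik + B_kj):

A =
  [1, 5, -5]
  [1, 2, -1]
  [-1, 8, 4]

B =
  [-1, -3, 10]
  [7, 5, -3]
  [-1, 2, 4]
A ⊗ B =
  [-6, -3, -1]
  [-2, -2, -1]
  [-2, -4, 5]

Apply the min-plus product entry-by-entry:
  C[0][0] = min over k of (A[0][0] + B[0][0] = 1 + -1 = 0, A[0][1] + B[1][0] = 5 + 7 = 12, A[0][2] + B[2][0] = -5 + -1 = -6) = -6 (attained at k = 2)
  C[0][1] = min over k of (A[0][0] + B[0][1] = 1 + -3 = -2, A[0][1] + B[1][1] = 5 + 5 = 10, A[0][2] + B[2][1] = -5 + 2 = -3) = -3 (attained at k = 2)
  C[0][2] = min over k of (A[0][0] + B[0][2] = 1 + 10 = 11, A[0][1] + B[1][2] = 5 + -3 = 2, A[0][2] + B[2][2] = -5 + 4 = -1) = -1 (attained at k = 2)
  C[1][0] = min over k of (A[1][0] + B[0][0] = 1 + -1 = 0, A[1][1] + B[1][0] = 2 + 7 = 9, A[1][2] + B[2][0] = -1 + -1 = -2) = -2 (attained at k = 2)
  C[1][1] = min over k of (A[1][0] + B[0][1] = 1 + -3 = -2, A[1][1] + B[1][1] = 2 + 5 = 7, A[1][2] + B[2][1] = -1 + 2 = 1) = -2 (attained at k = 0)
  C[1][2] = min over k of (A[1][0] + B[0][2] = 1 + 10 = 11, A[1][1] + B[1][2] = 2 + -3 = -1, A[1][2] + B[2][2] = -1 + 4 = 3) = -1 (attained at k = 1)
  C[2][0] = min over k of (A[2][0] + B[0][0] = -1 + -1 = -2, A[2][1] + B[1][0] = 8 + 7 = 15, A[2][2] + B[2][0] = 4 + -1 = 3) = -2 (attained at k = 0)
  C[2][1] = min over k of (A[2][0] + B[0][1] = -1 + -3 = -4, A[2][1] + B[1][1] = 8 + 5 = 13, A[2][2] + B[2][1] = 4 + 2 = 6) = -4 (attained at k = 0)
  C[2][2] = min over k of (A[2][0] + B[0][2] = -1 + 10 = 9, A[2][1] + B[1][2] = 8 + -3 = 5, A[2][2] + B[2][2] = 4 + 4 = 8) = 5 (attained at k = 1)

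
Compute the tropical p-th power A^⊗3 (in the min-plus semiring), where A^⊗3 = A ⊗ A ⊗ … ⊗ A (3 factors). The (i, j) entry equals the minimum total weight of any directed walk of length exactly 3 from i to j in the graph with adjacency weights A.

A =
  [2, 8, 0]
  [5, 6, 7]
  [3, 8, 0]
A^⊗3 =
  [3, 8, 0]
  [8, 13, 5]
  [3, 8, 0]

Each entry (A^⊗3)_ij equals the minimum over all length-3 walks i = v_0 → v_1 → … → v_3 = j of Σ_t A[v_t][v_{t+1}]. For example, for (i, j) = (0, 2) we minimise over 9 possible intermediate vertex sequences; the minimum is 0, attained along the walk 0 → 2 → 2 → 2.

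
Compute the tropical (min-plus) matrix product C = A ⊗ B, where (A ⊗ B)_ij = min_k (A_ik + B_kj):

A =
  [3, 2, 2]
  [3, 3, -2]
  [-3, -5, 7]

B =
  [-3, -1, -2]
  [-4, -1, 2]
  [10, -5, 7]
A ⊗ B =
  [-2, -3, 1]
  [-1, -7, 1]
  [-9, -6, -5]

Apply the min-plus product entry-by-entry:
  C[0][0] = min over k of (A[0][0] + B[0][0] = 3 + -3 = 0, A[0][1] + B[1][0] = 2 + -4 = -2, A[0][2] + B[2][0] = 2 + 10 = 12) = -2 (attained at k = 1)
  C[0][1] = min over k of (A[0][0] + B[0][1] = 3 + -1 = 2, A[0][1] + B[1][1] = 2 + -1 = 1, A[0][2] + B[2][1] = 2 + -5 = -3) = -3 (attained at k = 2)
  C[0][2] = min over k of (A[0][0] + B[0][2] = 3 + -2 = 1, A[0][1] + B[1][2] = 2 + 2 = 4, A[0][2] + B[2][2] = 2 + 7 = 9) = 1 (attained at k = 0)
  C[1][0] = min over k of (A[1][0] + B[0][0] = 3 + -3 = 0, A[1][1] + B[1][0] = 3 + -4 = -1, A[1][2] + B[2][0] = -2 + 10 = 8) = -1 (attained at k = 1)
  C[1][1] = min over k of (A[1][0] + B[0][1] = 3 + -1 = 2, A[1][1] + B[1][1] = 3 + -1 = 2, A[1][2] + B[2][1] = -2 + -5 = -7) = -7 (attained at k = 2)
  C[1][2] = min over k of (A[1][0] + B[0][2] = 3 + -2 = 1, A[1][1] + B[1][2] = 3 + 2 = 5, A[1][2] + B[2][2] = -2 + 7 = 5) = 1 (attained at k = 0)
  C[2][0] = min over k of (A[2][0] + B[0][0] = -3 + -3 = -6, A[2][1] + B[1][0] = -5 + -4 = -9, A[2][2] + B[2][0] = 7 + 10 = 17) = -9 (attained at k = 1)
  C[2][1] = min over k of (A[2][0] + B[0][1] = -3 + -1 = -4, A[2][1] + B[1][1] = -5 + -1 = -6, A[2][2] + B[2][1] = 7 + -5 = 2) = -6 (attained at k = 1)
  C[2][2] = min over k of (A[2][0] + B[0][2] = -3 + -2 = -5, A[2][1] + B[1][2] = -5 + 2 = -3, A[2][2] + B[2][2] = 7 + 7 = 14) = -5 (attained at k = 0)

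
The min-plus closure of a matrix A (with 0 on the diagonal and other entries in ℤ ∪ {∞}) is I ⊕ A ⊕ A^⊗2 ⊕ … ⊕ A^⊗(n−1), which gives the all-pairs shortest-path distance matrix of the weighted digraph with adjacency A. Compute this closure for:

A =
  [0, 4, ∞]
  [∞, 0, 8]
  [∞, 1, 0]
Closure =
  [0, 4, 12]
  [∞, 0, 8]
  [∞, 1, 0]

This is the Floyd-Warshall all-pairs shortest-path computation. For each intermediate vertex k = 0, 1, …, 2, update dist[i][j] ← min(dist[i][j], dist[i][k] + dist[k][j]). The final matrix gives, for each (i, j), the minimum total weight of any directed path from i to j (possibly empty when i = j).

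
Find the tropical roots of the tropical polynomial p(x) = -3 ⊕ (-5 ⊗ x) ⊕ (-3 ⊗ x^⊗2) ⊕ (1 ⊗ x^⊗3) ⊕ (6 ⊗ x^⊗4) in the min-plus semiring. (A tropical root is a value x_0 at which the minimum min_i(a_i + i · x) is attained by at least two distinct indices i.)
Roots: {-5, -4, -2, 2}

Each tropical root is a break point of the lower envelope of the lines y = a_i + i · x (there are 5 lines, with slopes 0, 1, ..., 4). Only the lines that attain the minimum somewhere contribute to roots; other lines are dominated. Here the surviving (envelope) indices are i = 4, i = 3, i = 2, i = 1, i = 0.
Intersections between consecutive envelope lines give the roots: for adjacent envelope indices i < j the intersection is x = (a_i − a_j) / (j − i). Reading off the sorted break points: {-5, -4, -2, 2}.
Verification: at each break x_0, at least two indices attain the minimum of min_i(a_i + i · x_0).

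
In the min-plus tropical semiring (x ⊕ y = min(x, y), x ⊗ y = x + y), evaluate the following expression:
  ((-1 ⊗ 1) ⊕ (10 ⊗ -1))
((-1 ⊗ 1) ⊕ (10 ⊗ -1)) = 0

Expand innermost to outermost. Recall ⊕ takes the minimum of its arguments and ⊗ takes their sum. Working out the expression ((-1 ⊗ 1) ⊕ (10 ⊗ -1)) gives 0.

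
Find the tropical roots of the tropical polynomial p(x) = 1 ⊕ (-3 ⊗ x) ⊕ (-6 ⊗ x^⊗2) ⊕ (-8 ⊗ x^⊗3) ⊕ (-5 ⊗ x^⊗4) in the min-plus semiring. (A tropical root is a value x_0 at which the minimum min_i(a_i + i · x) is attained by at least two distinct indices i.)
Roots: {-3, 2, 3, 4}

Each tropical root is a break point of the lower envelope of the lines y = a_i + i · x (there are 5 lines, with slopes 0, 1, ..., 4). Only the lines that attain the minimum somewhere contribute to roots; other lines are dominated. Here the surviving (envelope) indices are i = 4, i = 3, i = 2, i = 1, i = 0.
Intersections between consecutive envelope lines give the roots: for adjacent envelope indices i < j the intersection is x = (a_i − a_j) / (j − i). Reading off the sorted break points: {-3, 2, 3, 4}.
Verification: at each break x_0, at least two indices attain the minimum of min_i(a_i + i · x_0).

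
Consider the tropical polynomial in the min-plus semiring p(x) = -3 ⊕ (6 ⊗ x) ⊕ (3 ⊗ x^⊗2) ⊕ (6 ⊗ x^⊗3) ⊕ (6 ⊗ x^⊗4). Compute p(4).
p(4) = -3

A tropical monomial a ⊗ x^⊗i evaluates to a + i · x. Evaluating each term at x = 4:
  Term 0 contributes -3 + 0 · 4 = -3
  Term 1 contributes 6 + 1 · 4 = 10
  Term 2 contributes 3 + 2 · 4 = 11
  Term 3 contributes 6 + 3 · 4 = 18
  Term 4 contributes 6 + 4 · 4 = 22
p(4) = ⊕ of these = min[-3, 10, 11, 18, 22] = -3.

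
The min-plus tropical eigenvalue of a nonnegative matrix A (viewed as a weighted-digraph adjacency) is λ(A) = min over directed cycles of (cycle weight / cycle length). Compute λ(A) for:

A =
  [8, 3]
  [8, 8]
λ(A) = 11/2

Enumerate directed cycles and compute their means (weight / length). Sample:
  cycle 0 → 0: weight = 8, length = 1, mean = 8/1 ≈ 8.000
  cycle 1 → 1: weight = 8, length = 1, mean = 8/1 ≈ 8.000
  cycle 0 → 1 → 0: weight = 11, length = 2, mean = 11/2 ≈ 5.500
  cycle 1 → 0 → 1: weight = 11, length = 2, mean = 11/2 ≈ 5.500
Minimum mean = 5.500, attained e.g. along the cycle 0 → 1 → 0 with weight 11 and length 2. So λ(A) = 11/2 = 11/2.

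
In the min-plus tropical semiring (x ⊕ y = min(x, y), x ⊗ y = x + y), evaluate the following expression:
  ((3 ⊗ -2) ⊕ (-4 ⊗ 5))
((3 ⊗ -2) ⊕ (-4 ⊗ 5)) = 1

Expand innermost to outermost. Recall ⊕ takes the minimum of its arguments and ⊗ takes their sum. Working out the expression ((3 ⊗ -2) ⊕ (-4 ⊗ 5)) gives 1.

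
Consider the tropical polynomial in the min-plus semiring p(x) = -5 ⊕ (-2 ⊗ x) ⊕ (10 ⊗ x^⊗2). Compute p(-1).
p(-1) = -5

A tropical monomial a ⊗ x^⊗i evaluates to a + i · x. Evaluating each term at x = -1:
  Term 0 contributes -5 + 0 · -1 = -5
  Term 1 contributes -2 + 1 · -1 = -3
  Term 2 contributes 10 + 2 · -1 = 8
p(-1) = ⊕ of these = min[-5, -3, 8] = -5.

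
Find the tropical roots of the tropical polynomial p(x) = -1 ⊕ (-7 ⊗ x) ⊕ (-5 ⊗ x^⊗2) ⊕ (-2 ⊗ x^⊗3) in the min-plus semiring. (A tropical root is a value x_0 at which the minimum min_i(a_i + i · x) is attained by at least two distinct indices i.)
Roots: {-3, -2, 6}

Each tropical root is a break point of the lower envelope of the lines y = a_i + i · x (there are 4 lines, with slopes 0, 1, ..., 3). Only the lines that attain the minimum somewhere contribute to roots; other lines are dominated. Here the surviving (envelope) indices are i = 3, i = 2, i = 1, i = 0.
Intersections between consecutive envelope lines give the roots: for adjacent envelope indices i < j the intersection is x = (a_i − a_j) / (j − i). Reading off the sorted break points: {-3, -2, 6}.
Verification: at each break x_0, at least two indices attain the minimum of min_i(a_i + i · x_0).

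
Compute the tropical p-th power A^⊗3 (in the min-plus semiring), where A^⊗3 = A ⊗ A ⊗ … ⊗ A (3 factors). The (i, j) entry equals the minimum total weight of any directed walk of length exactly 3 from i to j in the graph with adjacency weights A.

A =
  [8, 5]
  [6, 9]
A^⊗3 =
  [19, 16]
  [17, 19]

Each entry (A^⊗3)_ij equals the minimum over all length-3 walks i = v_0 → v_1 → … → v_3 = j of Σ_t A[v_t][v_{t+1}]. For example, for (i, j) = (0, 1) we minimise over 4 possible intermediate vertex sequences; the minimum is 16, attained along the walk 0 → 1 → 0 → 1.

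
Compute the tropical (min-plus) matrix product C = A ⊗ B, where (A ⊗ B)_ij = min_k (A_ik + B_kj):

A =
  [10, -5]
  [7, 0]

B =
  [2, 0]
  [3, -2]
A ⊗ B =
  [-2, -7]
  [3, -2]

Apply the min-plus product entry-by-entry:
  C[0][0] = min over k of (A[0][0] + B[0][0] = 10 + 2 = 12, A[0][1] + B[1][0] = -5 + 3 = -2) = -2 (attained at k = 1)
  C[0][1] = min over k of (A[0][0] + B[0][1] = 10 + 0 = 10, A[0][1] + B[1][1] = -5 + -2 = -7) = -7 (attained at k = 1)
  C[1][0] = min over k of (A[1][0] + B[0][0] = 7 + 2 = 9, A[1][1] + B[1][0] = 0 + 3 = 3) = 3 (attained at k = 1)
  C[1][1] = min over k of (A[1][0] + B[0][1] = 7 + 0 = 7, A[1][1] + B[1][1] = 0 + -2 = -2) = -2 (attained at k = 1)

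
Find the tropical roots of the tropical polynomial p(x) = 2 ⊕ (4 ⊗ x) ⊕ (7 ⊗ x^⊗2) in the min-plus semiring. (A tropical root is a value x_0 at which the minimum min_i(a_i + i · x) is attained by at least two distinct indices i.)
Roots: {-3, -2}

Each tropical root is a break point of the lower envelope of the lines y = a_i + i · x (there are 3 lines, with slopes 0, 1, ..., 2). Only the lines that attain the minimum somewhere contribute to roots; other lines are dominated. Here the surviving (envelope) indices are i = 2, i = 1, i = 0.
Intersections between consecutive envelope lines give the roots: for adjacent envelope indices i < j the intersection is x = (a_i − a_j) / (j − i). Reading off the sorted break points: {-3, -2}.
Verification: at each break x_0, at least two indices attain the minimum of min_i(a_i + i · x_0).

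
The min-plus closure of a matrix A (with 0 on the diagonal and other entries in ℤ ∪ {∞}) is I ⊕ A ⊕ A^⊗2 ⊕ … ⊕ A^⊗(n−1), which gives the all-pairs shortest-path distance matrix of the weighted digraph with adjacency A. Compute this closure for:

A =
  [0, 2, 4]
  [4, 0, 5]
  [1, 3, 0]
Closure =
  [0, 2, 4]
  [4, 0, 5]
  [1, 3, 0]

This is the Floyd-Warshall all-pairs shortest-path computation. For each intermediate vertex k = 0, 1, …, 2, update dist[i][j] ← min(dist[i][j], dist[i][k] + dist[k][j]). The final matrix gives, for each (i, j), the minimum total weight of any directed path from i to j (possibly empty when i = j).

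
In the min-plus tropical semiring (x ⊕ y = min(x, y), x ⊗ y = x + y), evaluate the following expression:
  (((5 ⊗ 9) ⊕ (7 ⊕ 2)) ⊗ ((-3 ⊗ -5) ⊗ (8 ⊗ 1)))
(((5 ⊗ 9) ⊕ (7 ⊕ 2)) ⊗ ((-3 ⊗ -5) ⊗ (8 ⊗ 1))) = 3

Expand innermost to outermost. Recall ⊕ takes the minimum of its arguments and ⊗ takes their sum. Working out the expression (((5 ⊗ 9) ⊕ (7 ⊕ 2)) ⊗ ((-3 ⊗ -5) ⊗ (8 ⊗ 1))) gives 3.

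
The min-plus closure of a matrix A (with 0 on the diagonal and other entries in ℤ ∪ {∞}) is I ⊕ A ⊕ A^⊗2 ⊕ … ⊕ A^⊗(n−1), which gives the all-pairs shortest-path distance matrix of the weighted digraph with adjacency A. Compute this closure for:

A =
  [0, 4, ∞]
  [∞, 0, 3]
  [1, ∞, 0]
Closure =
  [0, 4, 7]
  [4, 0, 3]
  [1, 5, 0]

This is the Floyd-Warshall all-pairs shortest-path computation. For each intermediate vertex k = 0, 1, …, 2, update dist[i][j] ← min(dist[i][j], dist[i][k] + dist[k][j]). The final matrix gives, for each (i, j), the minimum total weight of any directed path from i to j (possibly empty when i = j).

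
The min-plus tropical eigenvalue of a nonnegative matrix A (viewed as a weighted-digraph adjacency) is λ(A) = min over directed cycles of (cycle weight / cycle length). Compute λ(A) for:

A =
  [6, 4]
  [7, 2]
λ(A) = 2

Enumerate directed cycles and compute their means (weight / length). Sample:
  cycle 0 → 0: weight = 6, length = 1, mean = 6/1 ≈ 6.000
  cycle 1 → 1: weight = 2, length = 1, mean = 2/1 ≈ 2.000
  cycle 0 → 1 → 0: weight = 11, length = 2, mean = 11/2 ≈ 5.500
  cycle 1 → 0 → 1: weight = 11, length = 2, mean = 11/2 ≈ 5.500
Minimum mean = 2.000, attained e.g. along the cycle 1 → 1 with weight 2 and length 1. So λ(A) = 2/1 = 2.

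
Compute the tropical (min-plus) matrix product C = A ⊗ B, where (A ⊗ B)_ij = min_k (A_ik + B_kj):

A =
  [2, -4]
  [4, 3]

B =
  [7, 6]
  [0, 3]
A ⊗ B =
  [-4, -1]
  [3, 6]

Apply the min-plus product entry-by-entry:
  C[0][0] = min over k of (A[0][0] + B[0][0] = 2 + 7 = 9, A[0][1] + B[1][0] = -4 + 0 = -4) = -4 (attained at k = 1)
  C[0][1] = min over k of (A[0][0] + B[0][1] = 2 + 6 = 8, A[0][1] + B[1][1] = -4 + 3 = -1) = -1 (attained at k = 1)
  C[1][0] = min over k of (A[1][0] + B[0][0] = 4 + 7 = 11, A[1][1] + B[1][0] = 3 + 0 = 3) = 3 (attained at k = 1)
  C[1][1] = min over k of (A[1][0] + B[0][1] = 4 + 6 = 10, A[1][1] + B[1][1] = 3 + 3 = 6) = 6 (attained at k = 1)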